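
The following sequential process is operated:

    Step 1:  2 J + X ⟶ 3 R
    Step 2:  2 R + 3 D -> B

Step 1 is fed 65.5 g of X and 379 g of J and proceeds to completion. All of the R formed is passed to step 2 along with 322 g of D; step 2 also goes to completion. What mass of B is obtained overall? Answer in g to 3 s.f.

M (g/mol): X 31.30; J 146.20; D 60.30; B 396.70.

Step 1:
n(X) = 65.50 / 31.30 = 2.093 mol
n(J) = 379.0 / 146.20 = 2.592 mol
n/ν → X: 2.093, J: 1.296; J is limiting.
n(R) produced = (3/2) × 2.592 = 3.888 mol
Step 2:
n(R) available = 3.888 mol
n(D) = 322.0 / 60.30 = 5.340 mol
n/ν → R: 1.944, D: 1.780; D is limiting.
n(B) = (1/3) × 5.340 = 1.780 mol
mass = 1.780 × 396.70 = 706.1 g

706 g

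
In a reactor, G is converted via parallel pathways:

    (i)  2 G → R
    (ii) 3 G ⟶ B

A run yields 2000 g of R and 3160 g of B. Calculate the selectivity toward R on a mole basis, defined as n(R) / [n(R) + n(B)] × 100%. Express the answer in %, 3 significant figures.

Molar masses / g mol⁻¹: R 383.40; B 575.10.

n(R) = 2000 / 383.40 = 5.216 mol
n(B) = 3160 / 575.10 = 5.495 mol
selectivity = 5.216/(5.216+5.495) × 100 = 48.70 %

48.7 %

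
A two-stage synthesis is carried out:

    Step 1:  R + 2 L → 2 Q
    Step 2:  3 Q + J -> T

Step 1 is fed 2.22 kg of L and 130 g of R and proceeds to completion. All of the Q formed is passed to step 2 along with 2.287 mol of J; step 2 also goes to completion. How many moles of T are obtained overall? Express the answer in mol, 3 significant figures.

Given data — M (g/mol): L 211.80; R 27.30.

2.29 mol

Step 1:
n(L) = 2.220×1000 / 211.80 = 10.48 mol
n(R) = 130.0 / 27.30 = 4.762 mol
n/ν → L: 5.240, R: 4.762; R is limiting.
n(Q) produced = (2/1) × 4.762 = 9.524 mol
Step 2:
n(Q) available = 9.524 mol
n(J) = 2.287 mol
n/ν → Q: 3.175, J: 2.287; J is limiting.
n(T) = (1/1) × 2.287 = 2.287 mol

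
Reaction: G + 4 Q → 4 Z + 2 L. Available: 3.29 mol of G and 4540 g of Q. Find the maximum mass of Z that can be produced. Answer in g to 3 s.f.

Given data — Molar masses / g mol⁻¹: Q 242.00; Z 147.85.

1950 g

n(G) = 3.290 mol
n(Q) = 4540 / 242.00 = 18.76 mol
n/ν for G = 3.290/1 = 3.290
n/ν for Q = 18.76/4 = 4.690
Smallest n/ν is G → limiting reagent.
n(Z) = (4/1) × 3.290 = 13.16 mol
mass = 13.16 × 147.85 = 1946 g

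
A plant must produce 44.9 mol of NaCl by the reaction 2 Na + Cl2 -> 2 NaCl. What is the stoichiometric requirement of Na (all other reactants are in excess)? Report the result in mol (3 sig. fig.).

44.9 mol

n(NaCl) = 44.90 mol
n(Na) = (2/2) × 44.90 = 44.90 mol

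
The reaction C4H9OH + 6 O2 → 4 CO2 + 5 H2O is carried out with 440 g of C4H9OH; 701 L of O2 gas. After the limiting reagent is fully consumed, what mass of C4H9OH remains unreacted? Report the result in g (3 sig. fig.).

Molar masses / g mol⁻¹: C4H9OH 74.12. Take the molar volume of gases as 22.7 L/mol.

58.5 g

n(C4H9OH) = 440.0 / 74.12 = 5.936 mol
n(O2) = 701.0 / 22.7 = 30.88 mol
n/ν for C4H9OH = 5.936/1 = 5.936
n/ν for O2 = 30.88/6 = 5.147
Smallest n/ν is O2 → limiting reagent.
C4H9OH consumed = (1/6) × 30.88 = 5.147 mol
C4H9OH remaining = 5.936 − 5.147 = 0.7890 mol
mass = 0.7890 × 74.12 = 58.48 g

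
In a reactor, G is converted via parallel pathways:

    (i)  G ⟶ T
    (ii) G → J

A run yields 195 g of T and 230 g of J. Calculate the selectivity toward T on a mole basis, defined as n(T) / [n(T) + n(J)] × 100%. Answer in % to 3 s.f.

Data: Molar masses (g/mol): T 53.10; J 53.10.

45.9 %

n(T) = 195 / 53.10 = 3.672 mol
n(J) = 230 / 53.10 = 4.331 mol
selectivity = 3.672/(3.672+4.331) × 100 = 45.88 %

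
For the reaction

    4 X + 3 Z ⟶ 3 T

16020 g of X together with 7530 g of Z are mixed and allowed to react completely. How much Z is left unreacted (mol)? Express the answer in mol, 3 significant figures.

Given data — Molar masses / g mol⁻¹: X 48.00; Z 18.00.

n(X) = 16020 / 48.00 = 333.8 mol
n(Z) = 7530 / 18.00 = 418.3 mol
n/ν for X = 333.8/4 = 83.45
n/ν for Z = 418.3/3 = 139.4
Smallest n/ν is X → limiting reagent.
Z consumed = (3/4) × 333.8 = 250.4 mol
Z remaining = 418.3 − 250.4 = 167.9 mol

168 mol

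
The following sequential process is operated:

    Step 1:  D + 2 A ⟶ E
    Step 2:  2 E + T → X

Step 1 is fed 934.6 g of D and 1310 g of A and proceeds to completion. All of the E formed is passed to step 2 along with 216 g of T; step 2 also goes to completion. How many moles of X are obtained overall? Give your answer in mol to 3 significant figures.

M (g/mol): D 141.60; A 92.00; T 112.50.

Step 1:
n(D) = 934.6 / 141.60 = 6.600 mol
n(A) = 1310 / 92.00 = 14.24 mol
n/ν for D = 6.600/1 = 6.600
n/ν for A = 14.24/2 = 7.120
Smallest n/ν is D → limiting reagent.
n(E) produced = (1/1) × 6.600 = 6.600 mol
Step 2:
n(E) available = 6.600 mol
n(T) = 216.0 / 112.50 = 1.920 mol
n/ν for E = 6.600/2 = 3.300
n/ν for T = 1.920/1 = 1.920
Smallest n/ν is T → limiting reagent.
n(X) = (1/1) × 1.920 = 1.920 mol

1.92 mol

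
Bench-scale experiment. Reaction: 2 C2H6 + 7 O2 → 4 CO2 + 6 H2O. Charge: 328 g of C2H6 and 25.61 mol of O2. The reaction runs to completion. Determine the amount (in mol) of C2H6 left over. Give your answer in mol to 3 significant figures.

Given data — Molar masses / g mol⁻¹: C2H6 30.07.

3.59 mol

n(C2H6) = 328.0 / 30.07 = 10.91 mol
n(O2) = 25.61 mol
n/ν → C2H6: 5.455, O2: 3.659; O2 is limiting.
C2H6 consumed = (2/7) × 25.61 = 7.317 mol
C2H6 remaining = 10.91 − 7.317 = 3.593 mol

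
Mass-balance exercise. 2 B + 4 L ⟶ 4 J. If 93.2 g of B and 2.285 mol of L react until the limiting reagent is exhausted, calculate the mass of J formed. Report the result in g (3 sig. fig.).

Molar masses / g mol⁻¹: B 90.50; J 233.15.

n(B) = 93.20 / 90.50 = 1.030 mol
n(L) = 2.285 mol
n/ν for B = 1.030/2 = 0.5150
n/ν for L = 2.285/4 = 0.5713
Smallest n/ν is B → limiting reagent.
n(J) = (4/2) × 1.030 = 2.060 mol
mass = 2.060 × 233.15 = 480.3 g

480 g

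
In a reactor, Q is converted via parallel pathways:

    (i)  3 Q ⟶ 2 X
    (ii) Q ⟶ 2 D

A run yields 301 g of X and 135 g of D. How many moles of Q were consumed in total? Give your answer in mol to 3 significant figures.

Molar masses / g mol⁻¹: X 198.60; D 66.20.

3.29 mol

n(X) = 301 / 198.60 = 1.516 mol
n(D) = 135 / 66.20 = 2.039 mol
n(Q) via (i) = (3/2)×1.516 = 2.274 mol
n(Q) via (ii) = (1/2)×2.039 = 1.020 mol
total n(Q) = 2.274 + 1.020 = 3.294 mol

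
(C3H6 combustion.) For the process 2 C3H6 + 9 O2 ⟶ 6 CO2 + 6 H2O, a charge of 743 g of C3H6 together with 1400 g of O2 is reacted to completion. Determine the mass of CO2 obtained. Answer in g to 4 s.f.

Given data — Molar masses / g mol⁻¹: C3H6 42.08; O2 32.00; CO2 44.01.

n(C3H6) = 743.0 / 42.08 = 17.66 mol
n(O2) = 1400 / 32.00 = 43.75 mol
n/ν for C3H6 = 17.66/2 = 8.830
n/ν for O2 = 43.75/9 = 4.861
Smallest n/ν is O2 → limiting reagent.
n(CO2) = (6/9) × 43.75 = 29.17 mol
mass = 29.17 × 44.01 = 1284 g

1284 g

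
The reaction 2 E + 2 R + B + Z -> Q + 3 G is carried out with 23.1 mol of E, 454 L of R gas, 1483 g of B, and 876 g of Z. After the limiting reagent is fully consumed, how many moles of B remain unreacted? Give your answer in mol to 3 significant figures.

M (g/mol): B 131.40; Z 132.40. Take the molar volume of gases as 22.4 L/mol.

n(E) = 23.10 mol
n(R) = 454.0 / 22.4 = 20.27 mol
n(B) = 1483 / 131.40 = 11.29 mol
n(Z) = 876.0 / 132.40 = 6.616 mol
n/ν for E = 23.10/2 = 11.55
n/ν for R = 20.27/2 = 10.14
n/ν for B = 11.29/1 = 11.29
n/ν for Z = 6.616/1 = 6.616
Smallest n/ν is Z → limiting reagent.
B consumed = (1/1) × 6.616 = 6.616 mol
B remaining = 11.29 − 6.616 = 4.674 mol

4.67 mol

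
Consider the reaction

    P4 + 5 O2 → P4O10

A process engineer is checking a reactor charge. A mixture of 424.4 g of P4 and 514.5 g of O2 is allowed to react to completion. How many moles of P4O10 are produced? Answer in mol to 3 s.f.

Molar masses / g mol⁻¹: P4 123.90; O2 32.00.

n(P4) = 424.4 / 123.90 = 3.425 mol
n(O2) = 514.5 / 32.00 = 16.08 mol
n/ν for P4 = 3.425/1 = 3.425
n/ν for O2 = 16.08/5 = 3.216
Smallest n/ν is O2 → limiting reagent.
n(P4O10) = (1/5) × 16.08 = 3.216 mol

3.22 mol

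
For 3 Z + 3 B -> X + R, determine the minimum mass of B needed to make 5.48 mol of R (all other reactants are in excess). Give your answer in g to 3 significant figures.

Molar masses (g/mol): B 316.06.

n(R) = 5.480 mol
n(B) = (3/1) × 5.480 = 16.44 mol
mass = 16.44 × 316.06 = 5196 g

5200 g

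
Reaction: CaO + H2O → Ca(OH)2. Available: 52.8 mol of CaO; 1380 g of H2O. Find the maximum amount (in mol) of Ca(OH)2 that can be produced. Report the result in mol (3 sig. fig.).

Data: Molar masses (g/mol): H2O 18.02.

52.8 mol

n(CaO) = 52.80 mol
n(H2O) = 1380 / 18.02 = 76.58 mol
n/ν for CaO = 52.80/1 = 52.80
n/ν for H2O = 76.58/1 = 76.58
Smallest n/ν is CaO → limiting reagent.
n(Ca(OH)2) = (1/1) × 52.80 = 52.80 mol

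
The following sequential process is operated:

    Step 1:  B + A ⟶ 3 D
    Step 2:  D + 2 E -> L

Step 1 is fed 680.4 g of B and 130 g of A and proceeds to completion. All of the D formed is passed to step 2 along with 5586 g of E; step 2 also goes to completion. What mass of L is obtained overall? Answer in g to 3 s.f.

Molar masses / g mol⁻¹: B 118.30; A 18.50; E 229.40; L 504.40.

Step 1:
n(B) = 680.4 / 118.30 = 5.751 mol
n(A) = 130.0 / 18.50 = 7.027 mol
n/ν → B: 5.751, A: 7.027; B is limiting.
n(D) produced = (3/1) × 5.751 = 17.25 mol
Step 2:
n(D) available = 17.25 mol
n(E) = 5586 / 229.40 = 24.35 mol
n/ν → D: 17.25, E: 12.18; E is limiting.
n(L) = (1/2) × 24.35 = 12.18 mol
mass = 12.18 × 504.40 = 6144 g

6140 g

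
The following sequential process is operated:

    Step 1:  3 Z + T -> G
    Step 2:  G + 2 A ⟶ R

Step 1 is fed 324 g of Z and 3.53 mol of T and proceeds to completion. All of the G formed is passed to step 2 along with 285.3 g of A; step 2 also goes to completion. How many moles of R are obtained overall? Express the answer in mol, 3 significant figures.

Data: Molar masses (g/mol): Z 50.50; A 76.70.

Step 1:
n(Z) = 324.0 / 50.50 = 6.416 mol
n(T) = 3.530 mol
n/ν for Z = 6.416/3 = 2.139
n/ν for T = 3.530/1 = 3.530
Smallest n/ν is Z → limiting reagent.
n(G) produced = (1/3) × 6.416 = 2.139 mol
Step 2:
n(G) available = 2.139 mol
n(A) = 285.3 / 76.70 = 3.720 mol
n/ν for G = 2.139/1 = 2.139
n/ν for A = 3.720/2 = 1.860
Smallest n/ν is A → limiting reagent.
n(R) = (1/2) × 3.720 = 1.860 mol

1.86 mol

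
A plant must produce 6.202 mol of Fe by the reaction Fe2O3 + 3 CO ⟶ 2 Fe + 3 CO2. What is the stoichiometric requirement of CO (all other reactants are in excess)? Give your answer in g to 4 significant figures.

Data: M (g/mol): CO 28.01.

260.6 g

n(Fe) = 6.202 mol
n(CO) = (3/2) × 6.202 = 9.303 mol
mass = 9.303 × 28.01 = 260.6 g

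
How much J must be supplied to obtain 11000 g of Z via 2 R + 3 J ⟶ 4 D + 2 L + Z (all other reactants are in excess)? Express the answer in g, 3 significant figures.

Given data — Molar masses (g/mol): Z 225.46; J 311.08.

n(Z) = 11000 / 225.46 = 48.79 mol
n(J) = (3/1) × 48.79 = 146.4 mol
mass = 146.4 × 311.08 = 45540 g

45500 g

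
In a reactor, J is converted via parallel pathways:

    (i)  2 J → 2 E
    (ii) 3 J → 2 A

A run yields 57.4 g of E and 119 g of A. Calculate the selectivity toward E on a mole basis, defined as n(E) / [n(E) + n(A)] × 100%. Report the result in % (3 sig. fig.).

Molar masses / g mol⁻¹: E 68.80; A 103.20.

42.0 %

n(E) = 57.4 / 68.80 = 0.8343 mol
n(A) = 119 / 103.20 = 1.153 mol
selectivity = 0.8343/(0.8343+1.153) × 100 = 41.98 %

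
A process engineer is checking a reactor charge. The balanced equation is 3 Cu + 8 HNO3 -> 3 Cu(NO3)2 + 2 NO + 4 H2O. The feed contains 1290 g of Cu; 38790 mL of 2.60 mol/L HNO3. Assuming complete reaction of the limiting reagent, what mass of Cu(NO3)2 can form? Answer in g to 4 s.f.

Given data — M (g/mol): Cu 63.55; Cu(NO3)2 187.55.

n(Cu) = 1290 / 63.55 = 20.30 mol
n(HNO3) = 2.60 × 38790/1000 = 100.9 mol
n/ν → Cu: 6.767, HNO3: 12.61; Cu is limiting.
n(Cu(NO3)2) = (3/3) × 20.30 = 20.30 mol
mass = 20.30 × 187.55 = 3807 g

3807 g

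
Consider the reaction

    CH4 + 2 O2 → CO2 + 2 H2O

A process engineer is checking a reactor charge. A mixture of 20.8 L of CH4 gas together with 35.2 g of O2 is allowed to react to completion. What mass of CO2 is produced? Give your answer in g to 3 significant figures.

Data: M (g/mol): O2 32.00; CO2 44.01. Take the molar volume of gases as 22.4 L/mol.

24.2 g

n(CH4) = 20.80 / 22.4 = 0.9286 mol
n(O2) = 35.20 / 32.00 = 1.100 mol
n/ν → CH4: 0.9286, O2: 0.5500; O2 is limiting.
n(CO2) = (1/2) × 1.100 = 0.5500 mol
mass = 0.5500 × 44.01 = 24.21 g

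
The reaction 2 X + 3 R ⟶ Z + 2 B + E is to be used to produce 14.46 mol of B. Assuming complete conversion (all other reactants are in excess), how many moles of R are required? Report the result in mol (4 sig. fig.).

21.69 mol

n(B) = 14.46 mol
n(R) = (3/2) × 14.46 = 21.69 mol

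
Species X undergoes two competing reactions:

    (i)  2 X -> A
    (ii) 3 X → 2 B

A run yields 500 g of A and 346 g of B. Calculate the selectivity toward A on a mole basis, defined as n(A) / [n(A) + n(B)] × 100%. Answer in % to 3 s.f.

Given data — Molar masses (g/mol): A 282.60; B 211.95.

52.0 %

n(A) = 500 / 282.60 = 1.769 mol
n(B) = 346 / 211.95 = 1.632 mol
selectivity = 1.769/(1.769+1.632) × 100 = 52.01 %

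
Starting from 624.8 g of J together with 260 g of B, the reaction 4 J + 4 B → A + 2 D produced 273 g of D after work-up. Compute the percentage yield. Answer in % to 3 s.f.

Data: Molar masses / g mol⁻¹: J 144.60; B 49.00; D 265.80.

n(J) = 624.8 / 144.60 = 4.321 mol
n(B) = 260.0 / 49.00 = 5.306 mol
n/ν for J = 4.321/4 = 1.080
n/ν for B = 5.306/4 = 1.327
Smallest n/ν is J → limiting reagent.
theoretical n(D) = (2/4) × 4.321 = 2.161 mol → 574.4 g
% yield = 273 / 574.4 × 100 = 47.53 %

47.5 %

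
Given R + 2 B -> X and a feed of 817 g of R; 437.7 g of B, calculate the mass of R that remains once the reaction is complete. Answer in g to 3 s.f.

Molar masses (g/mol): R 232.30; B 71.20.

103 g

n(R) = 817.0 / 232.30 = 3.517 mol
n(B) = 437.7 / 71.20 = 6.147 mol
n/ν for R = 3.517/1 = 3.517
n/ν for B = 6.147/2 = 3.074
Smallest n/ν is B → limiting reagent.
R consumed = (1/2) × 6.147 = 3.074 mol
R remaining = 3.517 − 3.074 = 0.4430 mol
mass = 0.4430 × 232.30 = 102.9 g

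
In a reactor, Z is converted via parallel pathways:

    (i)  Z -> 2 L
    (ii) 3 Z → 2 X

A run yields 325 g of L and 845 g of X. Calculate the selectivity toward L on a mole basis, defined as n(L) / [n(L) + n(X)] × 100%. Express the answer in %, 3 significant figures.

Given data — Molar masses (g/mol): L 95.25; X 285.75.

n(L) = 325 / 95.25 = 3.412 mol
n(X) = 845 / 285.75 = 2.957 mol
selectivity = 3.412/(3.412+2.957) × 100 = 53.57 %

53.6 %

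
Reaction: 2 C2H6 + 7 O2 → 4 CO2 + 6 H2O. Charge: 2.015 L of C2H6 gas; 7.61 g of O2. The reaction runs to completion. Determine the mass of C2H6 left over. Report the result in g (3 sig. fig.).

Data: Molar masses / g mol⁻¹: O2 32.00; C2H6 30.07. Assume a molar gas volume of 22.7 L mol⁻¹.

n(C2H6) = 2.015 / 22.7 = 0.08877 mol
n(O2) = 7.610 / 32.00 = 0.2378 mol
n/ν for C2H6 = 0.08877/2 = 0.04439
n/ν for O2 = 0.2378/7 = 0.03397
Smallest n/ν is O2 → limiting reagent.
C2H6 consumed = (2/7) × 0.2378 = 0.06794 mol
C2H6 remaining = 0.08877 − 0.06794 = 0.02083 mol
mass = 0.02083 × 30.07 = 0.6264 g

0.626 g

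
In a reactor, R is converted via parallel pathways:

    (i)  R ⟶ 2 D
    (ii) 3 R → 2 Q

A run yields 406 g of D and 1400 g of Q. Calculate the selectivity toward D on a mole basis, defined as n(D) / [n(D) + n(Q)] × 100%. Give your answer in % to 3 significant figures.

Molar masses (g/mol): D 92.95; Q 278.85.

n(D) = 406 / 92.95 = 4.368 mol
n(Q) = 1400 / 278.85 = 5.021 mol
selectivity = 4.368/(4.368+5.021) × 100 = 46.52 %

46.5 %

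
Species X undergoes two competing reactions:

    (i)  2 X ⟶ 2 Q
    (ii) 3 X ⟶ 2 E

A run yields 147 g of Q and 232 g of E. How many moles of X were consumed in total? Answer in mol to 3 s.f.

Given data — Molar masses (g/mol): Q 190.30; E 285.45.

1.99 mol

n(Q) = 147 / 190.30 = 0.7725 mol
n(E) = 232 / 285.45 = 0.8128 mol
n(X) via (i) = (2/2)×0.7725 = 0.7725 mol
n(X) via (ii) = (3/2)×0.8128 = 1.219 mol
total n(X) = 0.7725 + 1.219 = 1.992 mol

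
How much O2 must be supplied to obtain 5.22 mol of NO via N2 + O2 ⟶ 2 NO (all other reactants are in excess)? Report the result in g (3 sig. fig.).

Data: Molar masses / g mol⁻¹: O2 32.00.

n(NO) = 5.220 mol
n(O2) = (1/2) × 5.220 = 2.610 mol
mass = 2.610 × 32.00 = 83.52 g

83.5 g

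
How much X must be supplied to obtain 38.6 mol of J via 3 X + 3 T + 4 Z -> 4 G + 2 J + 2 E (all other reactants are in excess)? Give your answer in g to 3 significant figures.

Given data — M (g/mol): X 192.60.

n(J) = 38.60 mol
n(X) = (3/2) × 38.60 = 57.90 mol
mass = 57.90 × 192.60 = 11150 g

11200 g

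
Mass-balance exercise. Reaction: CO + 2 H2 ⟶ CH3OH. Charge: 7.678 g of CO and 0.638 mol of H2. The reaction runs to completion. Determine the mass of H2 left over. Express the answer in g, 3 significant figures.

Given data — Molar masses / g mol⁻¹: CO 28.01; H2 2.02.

0.181 g

n(CO) = 7.678 / 28.01 = 0.2741 mol
n(H2) = 0.6380 mol
n/ν for CO = 0.2741/1 = 0.2741
n/ν for H2 = 0.6380/2 = 0.3190
Smallest n/ν is CO → limiting reagent.
H2 consumed = (2/1) × 0.2741 = 0.5482 mol
H2 remaining = 0.6380 − 0.5482 = 0.08980 mol
mass = 0.08980 × 2.02 = 0.1814 g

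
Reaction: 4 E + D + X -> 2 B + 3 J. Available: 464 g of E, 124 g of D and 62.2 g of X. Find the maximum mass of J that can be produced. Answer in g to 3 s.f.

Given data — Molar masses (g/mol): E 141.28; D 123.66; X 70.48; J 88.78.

n(E) = 464.0 / 141.28 = 3.284 mol
n(D) = 124.0 / 123.66 = 1.003 mol
n(X) = 62.20 / 70.48 = 0.8825 mol
n/ν for E = 3.284/4 = 0.8210
n/ν for D = 1.003/1 = 1.003
n/ν for X = 0.8825/1 = 0.8825
Smallest n/ν is E → limiting reagent.
n(J) = (3/4) × 3.284 = 2.463 mol
mass = 2.463 × 88.78 = 218.7 g

219 g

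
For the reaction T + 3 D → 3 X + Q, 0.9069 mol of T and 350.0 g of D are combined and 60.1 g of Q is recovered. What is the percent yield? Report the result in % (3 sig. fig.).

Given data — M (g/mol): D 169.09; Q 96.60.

n(T) = 0.9069 mol
n(D) = 350.0 / 169.09 = 2.070 mol
n/ν for T = 0.9069/1 = 0.9069
n/ν for D = 2.070/3 = 0.6900
Smallest n/ν is D → limiting reagent.
theoretical n(Q) = (1/3) × 2.070 = 0.6900 mol → 66.65 g
% yield = 60.1 / 66.65 × 100 = 90.17 %

90.2 %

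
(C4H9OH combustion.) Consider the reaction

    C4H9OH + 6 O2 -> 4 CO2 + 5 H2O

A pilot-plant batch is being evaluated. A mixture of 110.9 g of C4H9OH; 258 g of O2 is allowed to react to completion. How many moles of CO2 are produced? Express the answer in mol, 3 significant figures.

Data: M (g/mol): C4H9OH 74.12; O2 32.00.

5.38 mol

n(C4H9OH) = 110.9 / 74.12 = 1.496 mol
n(O2) = 258.0 / 32.00 = 8.063 mol
n/ν for C4H9OH = 1.496/1 = 1.496
n/ν for O2 = 8.063/6 = 1.344
Smallest n/ν is O2 → limiting reagent.
n(CO2) = (4/6) × 8.063 = 5.375 mol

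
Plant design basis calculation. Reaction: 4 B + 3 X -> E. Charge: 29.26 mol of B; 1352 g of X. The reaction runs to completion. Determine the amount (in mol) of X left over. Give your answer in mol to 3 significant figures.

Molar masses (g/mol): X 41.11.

10.9 mol

n(B) = 29.26 mol
n(X) = 1352 / 41.11 = 32.89 mol
n/ν → B: 7.315, X: 10.96; B is limiting.
X consumed = (3/4) × 29.26 = 21.95 mol
X remaining = 32.89 − 21.95 = 10.94 mol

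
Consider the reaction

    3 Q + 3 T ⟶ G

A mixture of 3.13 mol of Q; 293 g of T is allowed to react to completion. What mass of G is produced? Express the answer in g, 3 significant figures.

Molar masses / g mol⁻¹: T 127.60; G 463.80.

355 g

n(Q) = 3.130 mol
n(T) = 293.0 / 127.60 = 2.296 mol
n/ν for Q = 3.130/3 = 1.043
n/ν for T = 2.296/3 = 0.7653
Smallest n/ν is T → limiting reagent.
n(G) = (1/3) × 2.296 = 0.7653 mol
mass = 0.7653 × 463.80 = 354.9 g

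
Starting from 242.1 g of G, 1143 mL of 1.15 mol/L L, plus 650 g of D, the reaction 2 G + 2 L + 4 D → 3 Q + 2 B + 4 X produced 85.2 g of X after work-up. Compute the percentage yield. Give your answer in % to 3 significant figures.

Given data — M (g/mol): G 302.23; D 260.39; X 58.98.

n(G) = 242.1 / 302.23 = 0.8010 mol
n(L) = 1.15 × 1143/1000 = 1.314 mol
n(D) = 650.0 / 260.39 = 2.496 mol
n/ν → G: 0.4005, L: 0.6570, D: 0.6240; G is limiting.
theoretical n(X) = (4/2) × 0.8010 = 1.602 mol → 94.49 g
% yield = 85.2 / 94.49 × 100 = 90.17 %

90.2 %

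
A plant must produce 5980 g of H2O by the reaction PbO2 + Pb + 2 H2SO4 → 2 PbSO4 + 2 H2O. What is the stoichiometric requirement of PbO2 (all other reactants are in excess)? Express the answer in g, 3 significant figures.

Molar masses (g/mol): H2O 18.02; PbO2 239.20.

n(H2O) = 5980 / 18.02 = 331.9 mol
n(PbO2) = (1/2) × 331.9 = 166.0 mol
mass = 166.0 × 239.20 = 39710 g

39700 g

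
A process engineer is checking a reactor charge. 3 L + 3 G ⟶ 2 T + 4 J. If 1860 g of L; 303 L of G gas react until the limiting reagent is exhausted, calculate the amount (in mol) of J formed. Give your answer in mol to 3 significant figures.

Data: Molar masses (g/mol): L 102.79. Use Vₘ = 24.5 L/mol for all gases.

16.5 mol

n(L) = 1860 / 102.79 = 18.10 mol
n(G) = 303.0 / 24.5 = 12.37 mol
n/ν for L = 18.10/3 = 6.033
n/ν for G = 12.37/3 = 4.123
Smallest n/ν is G → limiting reagent.
n(J) = (4/3) × 12.37 = 16.49 mol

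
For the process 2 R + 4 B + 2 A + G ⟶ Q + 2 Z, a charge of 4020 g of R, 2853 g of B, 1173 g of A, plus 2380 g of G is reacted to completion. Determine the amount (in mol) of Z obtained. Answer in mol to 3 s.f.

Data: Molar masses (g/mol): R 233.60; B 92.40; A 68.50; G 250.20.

15.4 mol

n(R) = 4020 / 233.60 = 17.21 mol
n(B) = 2853 / 92.40 = 30.88 mol
n(A) = 1173 / 68.50 = 17.12 mol
n(G) = 2380 / 250.20 = 9.512 mol
n/ν for R = 17.21/2 = 8.605
n/ν for B = 30.88/4 = 7.720
n/ν for A = 17.12/2 = 8.560
n/ν for G = 9.512/1 = 9.512
Smallest n/ν is B → limiting reagent.
n(Z) = (2/4) × 30.88 = 15.44 mol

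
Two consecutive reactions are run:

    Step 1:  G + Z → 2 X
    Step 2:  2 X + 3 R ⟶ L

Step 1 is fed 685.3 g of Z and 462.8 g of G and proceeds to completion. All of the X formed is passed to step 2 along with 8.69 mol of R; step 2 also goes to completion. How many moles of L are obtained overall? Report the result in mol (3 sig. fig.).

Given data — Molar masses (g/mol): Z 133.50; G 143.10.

Step 1:
n(Z) = 685.3 / 133.50 = 5.133 mol
n(G) = 462.8 / 143.10 = 3.234 mol
n/ν → Z: 5.133, G: 3.234; G is limiting.
n(X) produced = (2/1) × 3.234 = 6.468 mol
Step 2:
n(X) available = 6.468 mol
n(R) = 8.690 mol
n/ν → X: 3.234, R: 2.897; R is limiting.
n(L) = (1/3) × 8.690 = 2.897 mol

2.90 mol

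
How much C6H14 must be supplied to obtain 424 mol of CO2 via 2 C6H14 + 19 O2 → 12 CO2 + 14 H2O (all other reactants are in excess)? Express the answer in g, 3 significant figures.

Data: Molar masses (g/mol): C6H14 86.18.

6090 g

n(CO2) = 424.0 mol
n(C6H14) = (2/12) × 424.0 = 70.67 mol
mass = 70.67 × 86.18 = 6090 g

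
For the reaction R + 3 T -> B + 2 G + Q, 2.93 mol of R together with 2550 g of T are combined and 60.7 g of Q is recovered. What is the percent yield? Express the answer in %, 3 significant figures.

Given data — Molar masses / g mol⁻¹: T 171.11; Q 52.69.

n(R) = 2.930 mol
n(T) = 2550 / 171.11 = 14.90 mol
n/ν for R = 2.930/1 = 2.930
n/ν for T = 14.90/3 = 4.967
Smallest n/ν is R → limiting reagent.
theoretical n(Q) = (1/1) × 2.930 = 2.930 mol → 154.4 g
% yield = 60.7 / 154.4 × 100 = 39.31 %

39.3 %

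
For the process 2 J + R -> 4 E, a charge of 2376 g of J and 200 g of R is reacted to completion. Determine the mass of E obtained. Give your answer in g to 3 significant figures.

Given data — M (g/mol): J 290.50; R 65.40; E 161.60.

1980 g

n(J) = 2376 / 290.50 = 8.179 mol
n(R) = 200.0 / 65.40 = 3.058 mol
n/ν for J = 8.179/2 = 4.090
n/ν for R = 3.058/1 = 3.058
Smallest n/ν is R → limiting reagent.
n(E) = (4/1) × 3.058 = 12.23 mol
mass = 12.23 × 161.60 = 1976 g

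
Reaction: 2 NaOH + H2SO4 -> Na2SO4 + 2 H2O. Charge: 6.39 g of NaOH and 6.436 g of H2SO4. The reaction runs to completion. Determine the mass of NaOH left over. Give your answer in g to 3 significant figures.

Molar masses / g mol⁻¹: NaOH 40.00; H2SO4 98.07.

1.14 g

n(NaOH) = 6.390 / 40.00 = 0.1598 mol
n(H2SO4) = 6.436 / 98.07 = 0.06563 mol
n/ν → NaOH: 0.07990, H2SO4: 0.06563; H2SO4 is limiting.
NaOH consumed = (2/1) × 0.06563 = 0.1313 mol
NaOH remaining = 0.1598 − 0.1313 = 0.02850 mol
mass = 0.02850 × 40.00 = 1.140 g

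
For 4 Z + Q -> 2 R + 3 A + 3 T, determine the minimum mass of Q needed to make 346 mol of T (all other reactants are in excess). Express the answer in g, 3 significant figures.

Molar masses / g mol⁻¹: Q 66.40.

n(T) = 346.0 mol
n(Q) = (1/3) × 346.0 = 115.3 mol
mass = 115.3 × 66.40 = 7656 g

7660 g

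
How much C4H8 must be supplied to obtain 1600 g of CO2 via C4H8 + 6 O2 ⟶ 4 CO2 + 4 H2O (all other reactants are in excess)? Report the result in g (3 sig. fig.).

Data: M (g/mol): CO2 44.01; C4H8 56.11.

510 g

n(CO2) = 1600 / 44.01 = 36.36 mol
n(C4H8) = (1/4) × 36.36 = 9.090 mol
mass = 9.090 × 56.11 = 510.0 g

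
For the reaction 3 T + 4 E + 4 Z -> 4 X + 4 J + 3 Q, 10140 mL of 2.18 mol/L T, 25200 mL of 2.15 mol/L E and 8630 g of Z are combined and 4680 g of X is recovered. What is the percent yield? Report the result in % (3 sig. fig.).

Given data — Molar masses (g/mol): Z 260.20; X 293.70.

54.1 %

n(T) = 2.18 × 10140/1000 = 22.11 mol
n(E) = 2.15 × 25200/1000 = 54.18 mol
n(Z) = 8630 / 260.20 = 33.17 mol
n/ν → T: 7.370, E: 13.55, Z: 8.293; T is limiting.
theoretical n(X) = (4/3) × 22.11 = 29.48 mol → 8658 g
% yield = 4680 / 8658 × 100 = 54.05 %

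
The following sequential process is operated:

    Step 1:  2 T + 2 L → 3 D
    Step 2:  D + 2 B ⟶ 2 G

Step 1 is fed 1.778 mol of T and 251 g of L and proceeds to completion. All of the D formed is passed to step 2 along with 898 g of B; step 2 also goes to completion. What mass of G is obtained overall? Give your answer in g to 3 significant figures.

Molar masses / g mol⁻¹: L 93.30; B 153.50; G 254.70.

1360 g

Step 1:
n(T) = 1.778 mol
n(L) = 251.0 / 93.30 = 2.690 mol
n/ν for T = 1.778/2 = 0.8890
n/ν for L = 2.690/2 = 1.345
Smallest n/ν is T → limiting reagent.
n(D) produced = (3/2) × 1.778 = 2.667 mol
Step 2:
n(D) available = 2.667 mol
n(B) = 898.0 / 153.50 = 5.850 mol
n/ν for D = 2.667/1 = 2.667
n/ν for B = 5.850/2 = 2.925
Smallest n/ν is D → limiting reagent.
n(G) = (2/1) × 2.667 = 5.334 mol
mass = 5.334 × 254.70 = 1359 g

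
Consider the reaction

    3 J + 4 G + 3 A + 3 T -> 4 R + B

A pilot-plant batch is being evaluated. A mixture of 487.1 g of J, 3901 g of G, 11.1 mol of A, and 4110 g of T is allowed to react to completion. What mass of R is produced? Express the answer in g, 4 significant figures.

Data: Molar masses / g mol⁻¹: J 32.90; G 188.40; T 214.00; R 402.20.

5953 g

n(J) = 487.1 / 32.90 = 14.81 mol
n(G) = 3901 / 188.40 = 20.71 mol
n(A) = 11.10 mol
n(T) = 4110 / 214.00 = 19.21 mol
n/ν → J: 4.937, G: 5.178, A: 3.700, T: 6.403; A is limiting.
n(R) = (4/3) × 11.10 = 14.80 mol
mass = 14.80 × 402.20 = 5953 g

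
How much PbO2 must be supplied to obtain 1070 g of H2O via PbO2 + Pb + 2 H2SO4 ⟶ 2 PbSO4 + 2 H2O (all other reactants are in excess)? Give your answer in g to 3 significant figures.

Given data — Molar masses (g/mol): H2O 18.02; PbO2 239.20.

n(H2O) = 1070 / 18.02 = 59.38 mol
n(PbO2) = (1/2) × 59.38 = 29.69 mol
mass = 29.69 × 239.20 = 7102 g

7100 g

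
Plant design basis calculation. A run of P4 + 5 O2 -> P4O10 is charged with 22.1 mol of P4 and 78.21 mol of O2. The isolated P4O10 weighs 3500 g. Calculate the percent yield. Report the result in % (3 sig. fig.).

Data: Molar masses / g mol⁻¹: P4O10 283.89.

78.8 %

n(P4) = 22.10 mol
n(O2) = 78.21 mol
n/ν for P4 = 22.10/1 = 22.10
n/ν for O2 = 78.21/5 = 15.64
Smallest n/ν is O2 → limiting reagent.
theoretical n(P4O10) = (1/5) × 78.21 = 15.64 mol → 4440 g
% yield = 3500 / 4440 × 100 = 78.83 %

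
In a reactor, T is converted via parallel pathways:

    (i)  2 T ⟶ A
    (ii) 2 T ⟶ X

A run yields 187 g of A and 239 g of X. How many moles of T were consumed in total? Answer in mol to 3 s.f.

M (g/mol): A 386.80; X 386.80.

n(A) = 187 / 386.80 = 0.4835 mol
n(X) = 239 / 386.80 = 0.6179 mol
n(T) via (i) = (2/1)×0.4835 = 0.9670 mol
n(T) via (ii) = (2/1)×0.6179 = 1.236 mol
total n(T) = 0.9670 + 1.236 = 2.203 mol

2.20 mol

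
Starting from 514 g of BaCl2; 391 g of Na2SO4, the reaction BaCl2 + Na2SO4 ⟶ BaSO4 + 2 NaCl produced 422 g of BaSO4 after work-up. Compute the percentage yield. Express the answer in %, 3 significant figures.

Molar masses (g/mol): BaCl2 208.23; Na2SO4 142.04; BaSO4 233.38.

73.3 %

n(BaCl2) = 514.0 / 208.23 = 2.468 mol
n(Na2SO4) = 391.0 / 142.04 = 2.753 mol
n/ν → BaCl2: 2.468, Na2SO4: 2.753; BaCl2 is limiting.
theoretical n(BaSO4) = (1/1) × 2.468 = 2.468 mol → 576.0 g
% yield = 422 / 576.0 × 100 = 73.26 %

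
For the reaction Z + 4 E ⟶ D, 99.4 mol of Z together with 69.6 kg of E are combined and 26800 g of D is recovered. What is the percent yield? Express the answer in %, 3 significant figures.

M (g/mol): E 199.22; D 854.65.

35.9 %

n(Z) = 99.40 mol
n(E) = 69.60×1000 / 199.22 = 349.4 mol
n/ν → Z: 99.40, E: 87.35; E is limiting.
theoretical n(D) = (1/4) × 349.4 = 87.35 mol → 74650 g
% yield = 26800 / 74650 × 100 = 35.90 %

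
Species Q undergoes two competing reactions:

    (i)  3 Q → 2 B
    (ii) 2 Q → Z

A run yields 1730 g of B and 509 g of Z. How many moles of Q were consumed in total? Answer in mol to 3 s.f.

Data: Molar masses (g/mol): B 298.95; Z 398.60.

n(B) = 1730 / 298.95 = 5.787 mol
n(Z) = 509 / 398.60 = 1.277 mol
n(Q) via (i) = (3/2)×5.787 = 8.681 mol
n(Q) via (ii) = (2/1)×1.277 = 2.554 mol
total n(Q) = 8.681 + 2.554 = 11.24 mol

11.2 mol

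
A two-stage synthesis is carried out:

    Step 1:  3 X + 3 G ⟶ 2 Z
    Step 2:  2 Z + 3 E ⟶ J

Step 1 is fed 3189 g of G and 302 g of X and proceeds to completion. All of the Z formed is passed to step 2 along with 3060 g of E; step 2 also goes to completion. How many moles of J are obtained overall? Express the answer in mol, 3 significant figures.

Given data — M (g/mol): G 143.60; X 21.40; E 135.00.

4.70 mol

Step 1:
n(G) = 3189 / 143.60 = 22.21 mol
n(X) = 302.0 / 21.40 = 14.11 mol
n/ν for G = 22.21/3 = 7.403
n/ν for X = 14.11/3 = 4.703
Smallest n/ν is X → limiting reagent.
n(Z) produced = (2/3) × 14.11 = 9.407 mol
Step 2:
n(Z) available = 9.407 mol
n(E) = 3060 / 135.00 = 22.67 mol
n/ν for Z = 9.407/2 = 4.704
n/ν for E = 22.67/3 = 7.557
Smallest n/ν is Z → limiting reagent.
n(J) = (1/2) × 9.407 = 4.704 mol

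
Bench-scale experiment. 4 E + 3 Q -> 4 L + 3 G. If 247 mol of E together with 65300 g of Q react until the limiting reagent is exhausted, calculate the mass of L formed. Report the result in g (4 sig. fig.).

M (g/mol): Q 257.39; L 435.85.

n(E) = 247.0 mol
n(Q) = 65300 / 257.39 = 253.7 mol
n/ν → E: 61.75, Q: 84.57; E is limiting.
n(L) = (4/4) × 247.0 = 247.0 mol
mass = 247.0 × 435.85 = 107700 g

107700 g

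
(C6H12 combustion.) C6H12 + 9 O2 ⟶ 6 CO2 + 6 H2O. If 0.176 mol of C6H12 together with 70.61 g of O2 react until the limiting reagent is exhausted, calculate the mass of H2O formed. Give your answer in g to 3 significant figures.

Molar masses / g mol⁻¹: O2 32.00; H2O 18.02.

n(C6H12) = 0.1760 mol
n(O2) = 70.61 / 32.00 = 2.207 mol
n/ν for C6H12 = 0.1760/1 = 0.1760
n/ν for O2 = 2.207/9 = 0.2452
Smallest n/ν is C6H12 → limiting reagent.
n(H2O) = (6/1) × 0.1760 = 1.056 mol
mass = 1.056 × 18.02 = 19.03 g

19.0 g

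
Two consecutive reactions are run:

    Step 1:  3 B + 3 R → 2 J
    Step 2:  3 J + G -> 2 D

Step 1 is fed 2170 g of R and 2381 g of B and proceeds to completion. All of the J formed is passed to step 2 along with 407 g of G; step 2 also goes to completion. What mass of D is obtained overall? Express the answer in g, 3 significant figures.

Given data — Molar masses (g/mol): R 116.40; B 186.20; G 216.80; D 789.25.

Step 1:
n(R) = 2170 / 116.40 = 18.64 mol
n(B) = 2381 / 186.20 = 12.79 mol
n/ν for R = 18.64/3 = 6.213
n/ν for B = 12.79/3 = 4.263
Smallest n/ν is B → limiting reagent.
n(J) produced = (2/3) × 12.79 = 8.527 mol
Step 2:
n(J) available = 8.527 mol
n(G) = 407.0 / 216.80 = 1.877 mol
n/ν for J = 8.527/3 = 2.842
n/ν for G = 1.877/1 = 1.877
Smallest n/ν is G → limiting reagent.
n(D) = (2/1) × 1.877 = 3.754 mol
mass = 3.754 × 789.25 = 2963 g

2960 g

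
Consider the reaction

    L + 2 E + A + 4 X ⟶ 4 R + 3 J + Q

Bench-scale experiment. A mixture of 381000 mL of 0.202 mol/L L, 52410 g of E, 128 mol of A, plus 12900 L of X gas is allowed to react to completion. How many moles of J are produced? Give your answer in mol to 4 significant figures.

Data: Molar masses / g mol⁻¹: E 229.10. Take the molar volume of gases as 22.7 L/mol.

n(L) = 0.202 × 381000/1000 = 76.96 mol
n(E) = 52410 / 229.10 = 228.8 mol
n(A) = 128.0 mol
n(X) = 12900 / 22.7 = 568.3 mol
n/ν for L = 76.96/1 = 76.96
n/ν for E = 228.8/2 = 114.4
n/ν for A = 128.0/1 = 128.0
n/ν for X = 568.3/4 = 142.1
Smallest n/ν is L → limiting reagent.
n(J) = (3/1) × 76.96 = 230.9 mol

230.9 mol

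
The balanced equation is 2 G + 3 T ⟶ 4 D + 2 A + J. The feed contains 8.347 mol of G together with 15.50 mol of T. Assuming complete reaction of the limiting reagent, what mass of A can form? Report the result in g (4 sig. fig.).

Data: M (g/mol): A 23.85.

199.1 g

n(G) = 8.347 mol
n(T) = 15.50 mol
n/ν → G: 4.174, T: 5.167; G is limiting.
n(A) = (2/2) × 8.347 = 8.347 mol
mass = 8.347 × 23.85 = 199.1 g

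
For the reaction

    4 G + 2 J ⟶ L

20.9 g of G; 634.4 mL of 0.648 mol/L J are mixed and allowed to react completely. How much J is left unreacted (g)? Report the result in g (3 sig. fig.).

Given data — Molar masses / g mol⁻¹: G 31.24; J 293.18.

n(G) = 20.90 / 31.24 = 0.6690 mol
n(J) = 0.648 × 634.4/1000 = 0.4111 mol
n/ν for G = 0.6690/4 = 0.1673
n/ν for J = 0.4111/2 = 0.2056
Smallest n/ν is G → limiting reagent.
J consumed = (2/4) × 0.6690 = 0.3345 mol
J remaining = 0.4111 − 0.3345 = 0.07660 mol
mass = 0.07660 × 293.18 = 22.46 g

22.5 g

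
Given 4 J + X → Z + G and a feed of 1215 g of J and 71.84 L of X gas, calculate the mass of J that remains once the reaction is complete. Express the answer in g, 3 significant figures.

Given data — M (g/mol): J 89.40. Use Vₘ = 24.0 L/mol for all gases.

145 g

n(J) = 1215 / 89.40 = 13.59 mol
n(X) = 71.84 / 24.0 = 2.993 mol
n/ν for J = 13.59/4 = 3.398
n/ν for X = 2.993/1 = 2.993
Smallest n/ν is X → limiting reagent.
J consumed = (4/1) × 2.993 = 11.97 mol
J remaining = 13.59 − 11.97 = 1.620 mol
mass = 1.620 × 89.40 = 144.8 g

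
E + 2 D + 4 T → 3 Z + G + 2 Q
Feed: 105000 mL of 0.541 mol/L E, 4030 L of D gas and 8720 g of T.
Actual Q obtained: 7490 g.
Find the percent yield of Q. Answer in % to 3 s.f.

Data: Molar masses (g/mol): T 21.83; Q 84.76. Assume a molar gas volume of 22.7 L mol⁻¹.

77.8 %

n(E) = 0.541 × 105000/1000 = 56.81 mol
n(D) = 4030 / 22.7 = 177.5 mol
n(T) = 8720 / 21.83 = 399.5 mol
n/ν for E = 56.81/1 = 56.81
n/ν for D = 177.5/2 = 88.75
n/ν for T = 399.5/4 = 99.88
Smallest n/ν is E → limiting reagent.
theoretical n(Q) = (2/1) × 56.81 = 113.6 mol → 9629 g
% yield = 7490 / 9629 × 100 = 77.79 %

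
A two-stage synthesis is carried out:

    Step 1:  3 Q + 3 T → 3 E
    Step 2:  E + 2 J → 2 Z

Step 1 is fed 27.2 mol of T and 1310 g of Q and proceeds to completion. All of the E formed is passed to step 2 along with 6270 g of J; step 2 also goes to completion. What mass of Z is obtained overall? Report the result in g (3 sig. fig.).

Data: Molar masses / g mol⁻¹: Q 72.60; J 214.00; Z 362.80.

Step 1:
n(T) = 27.20 mol
n(Q) = 1310 / 72.60 = 18.04 mol
n/ν for T = 27.20/3 = 9.067
n/ν for Q = 18.04/3 = 6.013
Smallest n/ν is Q → limiting reagent.
n(E) produced = (3/3) × 18.04 = 18.04 mol
Step 2:
n(E) available = 18.04 mol
n(J) = 6270 / 214.00 = 29.30 mol
n/ν for E = 18.04/1 = 18.04
n/ν for J = 29.30/2 = 14.65
Smallest n/ν is J → limiting reagent.
n(Z) = (2/2) × 29.30 = 29.30 mol
mass = 29.30 × 362.80 = 10630 g

10600 g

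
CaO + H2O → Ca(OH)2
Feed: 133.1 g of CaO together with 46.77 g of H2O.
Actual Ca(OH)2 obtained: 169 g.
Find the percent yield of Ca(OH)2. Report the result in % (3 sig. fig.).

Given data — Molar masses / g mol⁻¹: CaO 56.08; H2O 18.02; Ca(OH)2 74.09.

96.1 %

n(CaO) = 133.1 / 56.08 = 2.373 mol
n(H2O) = 46.77 / 18.02 = 2.595 mol
n/ν for CaO = 2.373/1 = 2.373
n/ν for H2O = 2.595/1 = 2.595
Smallest n/ν is CaO → limiting reagent.
theoretical n(Ca(OH)2) = (1/1) × 2.373 = 2.373 mol → 175.8 g
% yield = 169 / 175.8 × 100 = 96.13 %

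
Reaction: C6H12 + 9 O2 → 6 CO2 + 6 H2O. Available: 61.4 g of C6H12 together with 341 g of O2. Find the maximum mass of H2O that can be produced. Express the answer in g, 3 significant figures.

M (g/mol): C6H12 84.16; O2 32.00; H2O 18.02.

n(C6H12) = 61.40 / 84.16 = 0.7296 mol
n(O2) = 341.0 / 32.00 = 10.66 mol
n/ν → C6H12: 0.7296, O2: 1.184; C6H12 is limiting.
n(H2O) = (6/1) × 0.7296 = 4.378 mol
mass = 4.378 × 18.02 = 78.89 g

78.9 g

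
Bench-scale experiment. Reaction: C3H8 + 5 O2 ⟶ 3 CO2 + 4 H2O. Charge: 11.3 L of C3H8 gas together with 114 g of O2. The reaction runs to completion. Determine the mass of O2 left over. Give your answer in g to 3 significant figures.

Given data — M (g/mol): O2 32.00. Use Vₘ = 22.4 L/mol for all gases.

n(C3H8) = 11.30 / 22.4 = 0.5045 mol
n(O2) = 114.0 / 32.00 = 3.563 mol
n/ν → C3H8: 0.5045, O2: 0.7126; C3H8 is limiting.
O2 consumed = (5/1) × 0.5045 = 2.523 mol
O2 remaining = 3.563 − 2.523 = 1.040 mol
mass = 1.040 × 32.00 = 33.28 g

33.3 g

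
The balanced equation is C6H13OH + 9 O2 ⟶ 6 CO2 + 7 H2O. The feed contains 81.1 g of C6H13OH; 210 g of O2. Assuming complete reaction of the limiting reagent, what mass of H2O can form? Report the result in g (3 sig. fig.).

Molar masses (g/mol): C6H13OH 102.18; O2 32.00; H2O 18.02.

n(C6H13OH) = 81.10 / 102.18 = 0.7937 mol
n(O2) = 210.0 / 32.00 = 6.563 mol
n/ν for C6H13OH = 0.7937/1 = 0.7937
n/ν for O2 = 6.563/9 = 0.7292
Smallest n/ν is O2 → limiting reagent.
n(H2O) = (7/9) × 6.563 = 5.105 mol
mass = 5.105 × 18.02 = 91.99 g

92.0 g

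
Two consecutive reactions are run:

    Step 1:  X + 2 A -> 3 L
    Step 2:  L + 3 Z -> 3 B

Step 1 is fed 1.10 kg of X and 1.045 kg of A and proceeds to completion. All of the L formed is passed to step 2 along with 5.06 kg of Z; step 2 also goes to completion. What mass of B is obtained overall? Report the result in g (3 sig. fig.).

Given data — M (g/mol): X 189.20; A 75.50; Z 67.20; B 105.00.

Step 1:
n(X) = 1.100×1000 / 189.20 = 5.814 mol
n(A) = 1.045×1000 / 75.50 = 13.84 mol
n/ν → X: 5.814, A: 6.920; X is limiting.
n(L) produced = (3/1) × 5.814 = 17.44 mol
Step 2:
n(L) available = 17.44 mol
n(Z) = 5.060×1000 / 67.20 = 75.30 mol
n/ν → L: 17.44, Z: 25.10; L is limiting.
n(B) = (3/1) × 17.44 = 52.32 mol
mass = 52.32 × 105.00 = 5494 g

5490 g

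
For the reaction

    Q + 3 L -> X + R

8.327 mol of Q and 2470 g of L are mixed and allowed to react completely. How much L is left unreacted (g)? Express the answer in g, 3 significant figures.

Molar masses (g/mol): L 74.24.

n(Q) = 8.327 mol
n(L) = 2470 / 74.24 = 33.27 mol
n/ν → Q: 8.327, L: 11.09; Q is limiting.
L consumed = (3/1) × 8.327 = 24.98 mol
L remaining = 33.27 − 24.98 = 8.290 mol
mass = 8.290 × 74.24 = 615.4 g

615 g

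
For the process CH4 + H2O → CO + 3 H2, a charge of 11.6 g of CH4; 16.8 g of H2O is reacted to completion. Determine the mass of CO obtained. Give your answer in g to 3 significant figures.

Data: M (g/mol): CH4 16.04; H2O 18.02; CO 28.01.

n(CH4) = 11.60 / 16.04 = 0.7232 mol
n(H2O) = 16.80 / 18.02 = 0.9323 mol
n/ν for CH4 = 0.7232/1 = 0.7232
n/ν for H2O = 0.9323/1 = 0.9323
Smallest n/ν is CH4 → limiting reagent.
n(CO) = (1/1) × 0.7232 = 0.7232 mol
mass = 0.7232 × 28.01 = 20.26 g

20.3 g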